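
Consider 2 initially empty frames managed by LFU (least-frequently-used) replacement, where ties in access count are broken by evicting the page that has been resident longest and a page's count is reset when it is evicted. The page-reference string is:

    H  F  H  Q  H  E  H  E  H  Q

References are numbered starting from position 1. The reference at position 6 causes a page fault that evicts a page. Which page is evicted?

Q

pos 1: H: miss, frames {H}
pos 2: F: miss, frames {H,F}
pos 3: H: hit
pos 4: Q: miss, evict F, frames {H,Q}
pos 5: H: hit
pos 6: E: miss, evict Q, frames {H,E}
At position 6, page Q is evicted.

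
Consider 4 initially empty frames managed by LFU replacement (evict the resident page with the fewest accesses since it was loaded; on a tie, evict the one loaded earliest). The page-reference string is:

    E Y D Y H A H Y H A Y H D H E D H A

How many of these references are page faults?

E: fault, frames (E)
Y: fault, frames (E Y)
D: fault, frames (E Y D)
Y: hit
H: fault, frames (E Y D H)
A: fault, evict E, frames (Y D H A)
H: hit
Y: hit
H: hit
A: hit
Y: hit
H: hit
D: hit
H: hit
E: fault, evict D, frames (Y H A E)
D: fault, evict E, frames (Y H A D)
H: hit
A: hit
Page faults: 7.

7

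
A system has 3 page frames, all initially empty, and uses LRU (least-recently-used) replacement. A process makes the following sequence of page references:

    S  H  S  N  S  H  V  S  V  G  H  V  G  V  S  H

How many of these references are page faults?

S: miss, frames {S}
H: miss, frames {S,H}
S: hit
N: miss, frames {H,S,N}
S: hit
H: hit
V: miss, evict N, frames {S,H,V}
S: hit
V: hit
G: miss, evict H, frames {S,V,G}
H: miss, evict S, frames {V,G,H}
V: hit
G: hit
V: hit
S: miss, evict H, frames {G,V,S}
H: miss, evict G, frames {V,S,H}
Page faults: 8.

8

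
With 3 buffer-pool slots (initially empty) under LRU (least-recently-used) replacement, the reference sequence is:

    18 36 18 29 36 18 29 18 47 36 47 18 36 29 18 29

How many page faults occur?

18 -> miss, frames (18)
36 -> miss, frames (18 36)
18 -> hit
29 -> miss, frames (36 18 29)
36 -> hit
18 -> hit
29 -> hit
18 -> hit
47 -> miss, evict 36, frames (29 18 47)
36 -> miss, evict 29, frames (18 47 36)
47 -> hit
18 -> hit
36 -> hit
29 -> miss, evict 47, frames (18 36 29)
18 -> hit
29 -> hit
Page faults: 6.

6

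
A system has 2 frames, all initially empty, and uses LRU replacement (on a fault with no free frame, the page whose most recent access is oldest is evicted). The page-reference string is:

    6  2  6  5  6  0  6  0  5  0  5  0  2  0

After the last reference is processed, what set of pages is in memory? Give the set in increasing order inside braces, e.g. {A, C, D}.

6 -> fault, frames [6]
2 -> fault, frames [6, 2]
6 -> hit
5 -> fault, evict 2, frames [6, 5]
6 -> hit
0 -> fault, evict 5, frames [6, 0]
6 -> hit
0 -> hit
5 -> fault, evict 6, frames [0, 5]
0 -> hit
5 -> hit
0 -> hit
2 -> fault, evict 5, frames [0, 2]
0 -> hit

{0, 2}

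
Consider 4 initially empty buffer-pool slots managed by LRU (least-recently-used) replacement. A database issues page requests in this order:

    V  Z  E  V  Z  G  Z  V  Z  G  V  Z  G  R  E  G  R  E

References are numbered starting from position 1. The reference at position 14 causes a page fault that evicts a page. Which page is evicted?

pos 1: V: fault, frames {V}
pos 2: Z: fault, frames {V,Z}
pos 3: E: fault, frames {V,Z,E}
pos 4: V: hit
pos 5: Z: hit
pos 6: G: fault, frames {E,V,Z,G}
pos 7: Z: hit
pos 8: V: hit
pos 9: Z: hit
pos 10: G: hit
pos 11: V: hit
pos 12: Z: hit
pos 13: G: hit
pos 14: R: fault, evict E, frames {V,Z,G,R}
At position 14, page E is evicted.

E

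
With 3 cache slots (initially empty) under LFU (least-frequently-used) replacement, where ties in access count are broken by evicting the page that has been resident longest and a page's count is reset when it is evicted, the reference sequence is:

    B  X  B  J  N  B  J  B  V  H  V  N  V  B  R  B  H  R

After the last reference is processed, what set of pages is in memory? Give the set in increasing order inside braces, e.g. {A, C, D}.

B -> fault, frames {B}
X -> fault, frames {B,X}
B -> hit
J -> fault, frames {B,X,J}
N -> fault, evict X, frames {B,J,N}
B -> hit
J -> hit
B -> hit
V -> fault, evict N, frames {B,J,V}
H -> fault, evict V, frames {B,J,H}
V -> fault, evict H, frames {B,J,V}
N -> fault, evict V, frames {B,J,N}
V -> fault, evict N, frames {B,J,V}
B -> hit
R -> fault, evict V, frames {B,J,R}
B -> hit
H -> fault, evict R, frames {B,J,H}
R -> fault, evict H, frames {B,J,R}

{B, J, R}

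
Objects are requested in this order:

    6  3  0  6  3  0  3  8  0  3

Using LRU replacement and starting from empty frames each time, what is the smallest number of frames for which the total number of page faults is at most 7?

f=1: 10 faults
f=2: 9 faults
f=3: 4 faults
f=4: 4 faults
Smallest f with faults ≤ 7 is 3.

3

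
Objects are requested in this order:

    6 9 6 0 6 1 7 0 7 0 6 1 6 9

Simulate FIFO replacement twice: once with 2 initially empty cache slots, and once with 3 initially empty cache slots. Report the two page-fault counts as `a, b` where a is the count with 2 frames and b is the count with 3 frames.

2 frames: F F . F F F F F . . F F . F → 10 faults.
3 frames: F F . F . F F . . . F . . F → 7 faults.
7 < 10: adding a frame reduced faults, as is typical.

10, 7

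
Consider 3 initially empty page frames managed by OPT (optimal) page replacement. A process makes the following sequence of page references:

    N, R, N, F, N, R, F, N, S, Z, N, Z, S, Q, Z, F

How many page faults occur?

N → miss, frames (N)
R → miss, frames (N R)
N → hit
F → miss, frames (N R F)
N → hit
R → hit
F → hit
N → hit
S → miss, evict R, frames (N F S)
Z → miss, evict F, frames (N S Z)
N → hit
Z → hit
S → hit
Q → miss, evict S, frames (N Z Q)
Z → hit
F → miss, evict Q, frames (N Z F)
Page faults: 7.

7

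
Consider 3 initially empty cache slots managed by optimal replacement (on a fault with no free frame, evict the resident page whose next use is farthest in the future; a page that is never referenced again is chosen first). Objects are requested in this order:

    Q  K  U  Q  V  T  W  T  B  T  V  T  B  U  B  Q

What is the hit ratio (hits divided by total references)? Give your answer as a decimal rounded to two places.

0.44

Q: fault, frames {Q}
K: fault, frames {Q,K}
U: fault, frames {Q,K,U}
Q: hit
V: fault, evict K, frames {Q,U,V}
T: fault, evict Q, frames {U,V,T}
W: fault, evict U, frames {V,T,W}
T: hit
B: fault, evict W, frames {V,T,B}
T: hit
V: hit
T: hit
B: hit
U: fault, evict T, frames {V,B,U}
B: hit
Q: fault, evict U, frames {V,B,Q}
Hits: 7 of 16 references → 7/16 = 0.4375.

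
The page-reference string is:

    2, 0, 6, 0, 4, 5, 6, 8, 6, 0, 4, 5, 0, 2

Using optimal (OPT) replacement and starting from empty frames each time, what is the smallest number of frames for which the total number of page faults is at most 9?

3

f=1: 14 faults
f=2: 10 faults
f=3: 9 faults
f=4: 8 faults
f=5: 7 faults
f=6: 6 faults
Smallest f with faults ≤ 9 is 3.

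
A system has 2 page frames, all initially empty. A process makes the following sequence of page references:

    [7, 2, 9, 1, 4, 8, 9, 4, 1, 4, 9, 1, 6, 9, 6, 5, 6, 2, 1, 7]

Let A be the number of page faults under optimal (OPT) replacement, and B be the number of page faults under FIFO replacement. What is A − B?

Under OPT: F F F F F F . F F . F . F . . F . F F F → 14 faults.
Under FIFO: F F F F F F F F F . F . F . . F . F F F → 15 faults.
A − B = 14 − 15 = -1.

-1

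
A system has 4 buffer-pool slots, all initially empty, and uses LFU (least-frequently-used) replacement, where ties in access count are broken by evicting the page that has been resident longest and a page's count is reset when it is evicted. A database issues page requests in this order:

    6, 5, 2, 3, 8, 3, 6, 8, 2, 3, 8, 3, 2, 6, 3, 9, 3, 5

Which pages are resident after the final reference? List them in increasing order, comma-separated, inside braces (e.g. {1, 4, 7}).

{2, 3, 5, 8}

6: miss, frames {6}
5: miss, frames {6,5}
2: miss, frames {6,5,2}
3: miss, frames {6,5,2,3}
8: miss, evict 6, frames {5,2,3,8}
3: hit
6: miss, evict 5, frames {2,3,8,6}
8: hit
2: hit
3: hit
8: hit
3: hit
2: hit
6: hit
3: hit
9: miss, evict 6, frames {2,3,8,9}
3: hit
5: miss, evict 9, frames {2,3,8,5}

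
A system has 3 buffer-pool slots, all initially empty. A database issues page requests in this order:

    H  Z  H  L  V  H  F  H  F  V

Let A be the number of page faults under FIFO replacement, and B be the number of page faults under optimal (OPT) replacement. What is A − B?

1

Under FIFO: F F . F F F F . . . → 6 faults.
Under OPT: F F . F F . F . . . → 5 faults.
A − B = 6 − 5 = 1.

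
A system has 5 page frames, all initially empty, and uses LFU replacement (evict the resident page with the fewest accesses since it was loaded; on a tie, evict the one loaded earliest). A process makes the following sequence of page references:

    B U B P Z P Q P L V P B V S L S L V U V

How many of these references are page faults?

9

B -> fault, frames {B}
U -> fault, frames {B,U}
B -> hit
P -> fault, frames {B,U,P}
Z -> fault, frames {B,U,P,Z}
P -> hit
Q -> fault, frames {B,U,P,Z,Q}
P -> hit
L -> fault, evict U, frames {B,P,Z,Q,L}
V -> fault, evict Z, frames {B,P,Q,L,V}
P -> hit
B -> hit
V -> hit
S -> fault, evict Q, frames {B,P,L,V,S}
L -> hit
S -> hit
L -> hit
V -> hit
U -> fault, evict S, frames {B,P,L,V,U}
V -> hit
Page faults: 9.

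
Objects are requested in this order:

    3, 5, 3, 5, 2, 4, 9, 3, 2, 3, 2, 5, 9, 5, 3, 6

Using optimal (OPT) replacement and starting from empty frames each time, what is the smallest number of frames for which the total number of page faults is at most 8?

f=1: 16 faults
f=2: 10 faults
f=3: 7 faults
f=4: 6 faults
f=5: 6 faults
f=6: 6 faults
Smallest f with faults ≤ 8 is 3.

3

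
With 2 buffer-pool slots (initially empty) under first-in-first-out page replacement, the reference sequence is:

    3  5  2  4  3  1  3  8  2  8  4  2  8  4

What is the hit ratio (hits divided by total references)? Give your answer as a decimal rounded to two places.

3: miss, frames [3]
5: miss, frames [3, 5]
2: miss, evict 3, frames [5, 2]
4: miss, evict 5, frames [2, 4]
3: miss, evict 2, frames [4, 3]
1: miss, evict 4, frames [3, 1]
3: hit
8: miss, evict 3, frames [1, 8]
2: miss, evict 1, frames [8, 2]
8: hit
4: miss, evict 8, frames [2, 4]
2: hit
8: miss, evict 2, frames [4, 8]
4: hit
Hits: 4 of 14 references → 4/14 = 0.2857.

0.29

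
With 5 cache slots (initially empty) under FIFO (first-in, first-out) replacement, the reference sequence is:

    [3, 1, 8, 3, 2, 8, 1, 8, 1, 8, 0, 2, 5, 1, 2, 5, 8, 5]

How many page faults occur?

3: miss, frames {3}
1: miss, frames {3,1}
8: miss, frames {3,1,8}
3: hit
2: miss, frames {3,1,8,2}
8: hit
1: hit
8: hit
1: hit
8: hit
0: miss, frames {3,1,8,2,0}
2: hit
5: miss, evict 3, frames {1,8,2,0,5}
1: hit
2: hit
5: hit
8: hit
5: hit
Page faults: 6.

6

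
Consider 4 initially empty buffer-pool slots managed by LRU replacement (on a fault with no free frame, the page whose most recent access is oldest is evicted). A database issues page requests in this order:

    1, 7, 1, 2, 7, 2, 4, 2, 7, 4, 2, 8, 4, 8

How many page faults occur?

5

1 → miss, frames {1}
7 → miss, frames {1,7}
1 → hit
2 → miss, frames {7,1,2}
7 → hit
2 → hit
4 → miss, frames {1,7,2,4}
2 → hit
7 → hit
4 → hit
2 → hit
8 → miss, evict 1, frames {7,4,2,8}
4 → hit
8 → hit
Page faults: 5.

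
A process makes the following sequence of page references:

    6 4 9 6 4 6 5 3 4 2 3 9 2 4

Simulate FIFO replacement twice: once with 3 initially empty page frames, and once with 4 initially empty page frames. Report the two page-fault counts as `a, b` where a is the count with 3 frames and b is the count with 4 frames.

3 frames: F F F . . . F F F F . F . . → 8 faults.
4 frames: F F F . . . F F . F . . . F → 7 faults.
7 < 8: adding a frame reduced faults, as is typical.

8, 7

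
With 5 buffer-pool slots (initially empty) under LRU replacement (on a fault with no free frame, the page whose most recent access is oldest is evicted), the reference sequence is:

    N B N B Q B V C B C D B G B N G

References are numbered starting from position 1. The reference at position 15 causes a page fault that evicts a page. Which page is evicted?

V

pos 1: N: miss, frames [N]
pos 2: B: miss, frames [N, B]
pos 3: N: hit
pos 4: B: hit
pos 5: Q: miss, frames [N, B, Q]
pos 6: B: hit
pos 7: V: miss, frames [N, Q, B, V]
pos 8: C: miss, frames [N, Q, B, V, C]
pos 9: B: hit
pos 10: C: hit
pos 11: D: miss, evict N, frames [Q, V, B, C, D]
pos 12: B: hit
pos 13: G: miss, evict Q, frames [V, C, D, B, G]
pos 14: B: hit
pos 15: N: miss, evict V, frames [C, D, G, B, N]
At position 15, page V is evicted.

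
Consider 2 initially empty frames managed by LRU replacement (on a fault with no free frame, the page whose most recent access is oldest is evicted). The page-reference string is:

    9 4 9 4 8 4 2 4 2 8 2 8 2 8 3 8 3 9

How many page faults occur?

9 → fault, frames {9}
4 → fault, frames {9,4}
9 → hit
4 → hit
8 → fault, evict 9, frames {4,8}
4 → hit
2 → fault, evict 8, frames {4,2}
4 → hit
2 → hit
8 → fault, evict 4, frames {2,8}
2 → hit
8 → hit
2 → hit
8 → hit
3 → fault, evict 2, frames {8,3}
8 → hit
3 → hit
9 → fault, evict 8, frames {3,9}
Page faults: 7.

7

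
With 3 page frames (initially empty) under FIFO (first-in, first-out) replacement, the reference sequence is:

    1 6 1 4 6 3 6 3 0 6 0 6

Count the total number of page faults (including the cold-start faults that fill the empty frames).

1: miss, frames {1}
6: miss, frames {1,6}
1: hit
4: miss, frames {1,6,4}
6: hit
3: miss, evict 1, frames {6,4,3}
6: hit
3: hit
0: miss, evict 6, frames {4,3,0}
6: miss, evict 4, frames {3,0,6}
0: hit
6: hit
Page faults: 6.

6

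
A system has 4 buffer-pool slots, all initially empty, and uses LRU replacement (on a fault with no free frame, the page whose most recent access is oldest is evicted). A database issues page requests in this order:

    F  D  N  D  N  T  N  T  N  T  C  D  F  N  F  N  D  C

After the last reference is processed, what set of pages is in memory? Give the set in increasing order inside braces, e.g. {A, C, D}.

F: fault, frames [F]
D: fault, frames [F, D]
N: fault, frames [F, D, N]
D: hit
N: hit
T: fault, frames [F, D, N, T]
N: hit
T: hit
N: hit
T: hit
C: fault, evict F, frames [D, N, T, C]
D: hit
F: fault, evict N, frames [T, C, D, F]
N: fault, evict T, frames [C, D, F, N]
F: hit
N: hit
D: hit
C: hit

{C, D, F, N}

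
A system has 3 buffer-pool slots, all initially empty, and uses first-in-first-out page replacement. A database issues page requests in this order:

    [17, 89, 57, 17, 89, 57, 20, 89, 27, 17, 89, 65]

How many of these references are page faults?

17 -> fault, frames (17)
89 -> fault, frames (17 89)
57 -> fault, frames (17 89 57)
17 -> hit
89 -> hit
57 -> hit
20 -> fault, evict 17, frames (89 57 20)
89 -> hit
27 -> fault, evict 89, frames (57 20 27)
17 -> fault, evict 57, frames (20 27 17)
89 -> fault, evict 20, frames (27 17 89)
65 -> fault, evict 27, frames (17 89 65)
Page faults: 8.

8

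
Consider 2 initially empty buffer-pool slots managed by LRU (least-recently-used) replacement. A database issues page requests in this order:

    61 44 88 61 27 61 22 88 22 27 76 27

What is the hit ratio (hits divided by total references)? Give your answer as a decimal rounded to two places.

0.25

61 -> miss, frames {61}
44 -> miss, frames {61,44}
88 -> miss, evict 61, frames {44,88}
61 -> miss, evict 44, frames {88,61}
27 -> miss, evict 88, frames {61,27}
61 -> hit
22 -> miss, evict 27, frames {61,22}
88 -> miss, evict 61, frames {22,88}
22 -> hit
27 -> miss, evict 88, frames {22,27}
76 -> miss, evict 22, frames {27,76}
27 -> hit
Hits: 3 of 12 references → 3/12 = 0.2500.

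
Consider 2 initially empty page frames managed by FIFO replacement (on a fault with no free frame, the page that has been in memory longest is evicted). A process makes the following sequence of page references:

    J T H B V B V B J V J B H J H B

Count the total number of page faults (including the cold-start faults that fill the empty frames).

J: miss, frames [J]
T: miss, frames [J, T]
H: miss, evict J, frames [T, H]
B: miss, evict T, frames [H, B]
V: miss, evict H, frames [B, V]
B: hit
V: hit
B: hit
J: miss, evict B, frames [V, J]
V: hit
J: hit
B: miss, evict V, frames [J, B]
H: miss, evict J, frames [B, H]
J: miss, evict B, frames [H, J]
H: hit
B: miss, evict H, frames [J, B]
Page faults: 10.

10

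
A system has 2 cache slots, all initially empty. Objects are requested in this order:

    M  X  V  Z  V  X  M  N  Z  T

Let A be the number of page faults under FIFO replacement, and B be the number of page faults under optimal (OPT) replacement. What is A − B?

Under FIFO: F F F F . F F F F F → 9 faults.
Under OPT: F F F F . F F F . F → 8 faults.
A − B = 9 − 8 = 1.

1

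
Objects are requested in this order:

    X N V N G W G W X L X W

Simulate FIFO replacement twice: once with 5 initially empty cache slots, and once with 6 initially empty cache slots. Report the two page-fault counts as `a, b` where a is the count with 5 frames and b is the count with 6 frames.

7, 6

5 frames: F F F . F F . . . F F . → 7 faults.
6 frames: F F F . F F . . . F . . → 6 faults.
6 < 7: adding a frame reduced faults, as is typical.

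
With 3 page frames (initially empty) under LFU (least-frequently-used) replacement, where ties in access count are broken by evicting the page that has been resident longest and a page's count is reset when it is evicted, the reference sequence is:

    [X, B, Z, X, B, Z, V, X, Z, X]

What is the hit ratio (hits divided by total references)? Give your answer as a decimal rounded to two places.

X -> miss, frames {X}
B -> miss, frames {X,B}
Z -> miss, frames {X,B,Z}
X -> hit
B -> hit
Z -> hit
V -> miss, evict X, frames {B,Z,V}
X -> miss, evict V, frames {B,Z,X}
Z -> hit
X -> hit
Hits: 5 of 10 references → 5/10 = 0.5000.

0.50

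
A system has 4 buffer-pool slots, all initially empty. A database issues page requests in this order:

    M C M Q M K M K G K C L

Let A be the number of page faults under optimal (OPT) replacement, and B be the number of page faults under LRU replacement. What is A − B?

Under OPT: F F . F . F . . F . . F → 6 faults.
Under LRU: F F . F . F . . F . F F → 7 faults.
A − B = 6 − 7 = -1.

-1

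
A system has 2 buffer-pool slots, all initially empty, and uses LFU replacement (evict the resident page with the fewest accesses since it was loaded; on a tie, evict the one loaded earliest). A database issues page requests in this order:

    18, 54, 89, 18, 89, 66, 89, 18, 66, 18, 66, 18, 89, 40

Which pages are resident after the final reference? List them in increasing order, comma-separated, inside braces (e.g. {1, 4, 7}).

18 → fault, frames [18]
54 → fault, frames [18, 54]
89 → fault, evict 18, frames [54, 89]
18 → fault, evict 54, frames [89, 18]
89 → hit
66 → fault, evict 18, frames [89, 66]
89 → hit
18 → fault, evict 66, frames [89, 18]
66 → fault, evict 18, frames [89, 66]
18 → fault, evict 66, frames [89, 18]
66 → fault, evict 18, frames [89, 66]
18 → fault, evict 66, frames [89, 18]
89 → hit
40 → fault, evict 18, frames [89, 40]

{40, 89}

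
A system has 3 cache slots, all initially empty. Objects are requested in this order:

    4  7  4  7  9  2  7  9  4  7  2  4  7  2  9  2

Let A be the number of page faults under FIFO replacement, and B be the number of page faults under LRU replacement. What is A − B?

Under FIFO: F F . . F F . . F F . . . . F F → 8 faults.
Under LRU: F F . . F F . . F . F . . . F . → 7 faults.
A − B = 8 − 7 = 1.

1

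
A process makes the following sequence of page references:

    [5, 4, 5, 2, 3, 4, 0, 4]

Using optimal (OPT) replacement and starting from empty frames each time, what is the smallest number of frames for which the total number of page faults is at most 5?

2

f=1: 8 faults
f=2: 5 faults
f=3: 5 faults
f=4: 5 faults
f=5: 5 faults
Smallest f with faults ≤ 5 is 2.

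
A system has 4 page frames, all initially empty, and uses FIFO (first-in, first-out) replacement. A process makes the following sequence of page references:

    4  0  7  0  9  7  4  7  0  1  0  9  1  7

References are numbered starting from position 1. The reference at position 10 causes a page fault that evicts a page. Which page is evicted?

4

pos 1: 4 → miss, frames (4)
pos 2: 0 → miss, frames (4 0)
pos 3: 7 → miss, frames (4 0 7)
pos 4: 0 → hit
pos 5: 9 → miss, frames (4 0 7 9)
pos 6: 7 → hit
pos 7: 4 → hit
pos 8: 7 → hit
pos 9: 0 → hit
pos 10: 1 → miss, evict 4, frames (0 7 9 1)
At position 10, page 4 is evicted.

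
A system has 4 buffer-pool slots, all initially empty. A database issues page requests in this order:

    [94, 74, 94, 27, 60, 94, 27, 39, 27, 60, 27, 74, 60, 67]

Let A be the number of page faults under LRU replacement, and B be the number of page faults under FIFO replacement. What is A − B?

1

Under LRU: F F . F F . . F . . . F . F → 7 faults.
Under FIFO: F F . F F . . F . . . . . F → 6 faults.
A − B = 7 − 6 = 1.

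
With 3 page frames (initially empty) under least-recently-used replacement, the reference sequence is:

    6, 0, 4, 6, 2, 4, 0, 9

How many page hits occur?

2

6 -> fault, frames [6]
0 -> fault, frames [6, 0]
4 -> fault, frames [6, 0, 4]
6 -> hit
2 -> fault, evict 0, frames [4, 6, 2]
4 -> hit
0 -> fault, evict 6, frames [2, 4, 0]
9 -> fault, evict 2, frames [4, 0, 9]
Hits: 2.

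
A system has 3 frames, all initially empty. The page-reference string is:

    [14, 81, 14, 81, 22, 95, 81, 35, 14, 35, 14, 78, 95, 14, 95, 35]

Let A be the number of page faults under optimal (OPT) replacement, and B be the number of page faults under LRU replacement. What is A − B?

Under OPT: F F . . F F . F . . . F . . . F → 7 faults.
Under LRU: F F . . F F . F F . . F F . . F → 9 faults.
A − B = 7 − 9 = -2.

-2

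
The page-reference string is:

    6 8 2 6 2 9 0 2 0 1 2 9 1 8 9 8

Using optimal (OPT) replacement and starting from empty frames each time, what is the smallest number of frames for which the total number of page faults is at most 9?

2

f=1: 16 faults
f=2: 8 faults
f=3: 7 faults
f=4: 6 faults
f=5: 6 faults
f=6: 6 faults
Smallest f with faults ≤ 9 is 2.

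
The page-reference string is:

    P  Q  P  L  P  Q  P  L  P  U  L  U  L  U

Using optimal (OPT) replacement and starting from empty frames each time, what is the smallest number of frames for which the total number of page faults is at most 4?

3

f=1: 14 faults
f=2: 6 faults
f=3: 4 faults
f=4: 4 faults
Smallest f with faults ≤ 4 is 3.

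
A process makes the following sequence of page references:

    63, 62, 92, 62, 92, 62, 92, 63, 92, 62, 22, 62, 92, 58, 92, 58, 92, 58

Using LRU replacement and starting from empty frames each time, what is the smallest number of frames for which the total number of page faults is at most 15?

2

f=1: 18 faults
f=2: 8 faults
f=3: 5 faults
f=4: 5 faults
f=5: 5 faults
Smallest f with faults ≤ 15 is 2.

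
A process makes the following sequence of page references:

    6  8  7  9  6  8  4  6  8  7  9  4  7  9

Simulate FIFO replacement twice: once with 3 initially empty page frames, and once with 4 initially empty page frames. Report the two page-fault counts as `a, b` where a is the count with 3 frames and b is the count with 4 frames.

3 frames: F F F F F F F . . F F . . . → 9 faults.
4 frames: F F F F . . F F F F F F . . → 10 faults.
10 > 9: adding a frame increased faults — Belady's anomaly.

9, 10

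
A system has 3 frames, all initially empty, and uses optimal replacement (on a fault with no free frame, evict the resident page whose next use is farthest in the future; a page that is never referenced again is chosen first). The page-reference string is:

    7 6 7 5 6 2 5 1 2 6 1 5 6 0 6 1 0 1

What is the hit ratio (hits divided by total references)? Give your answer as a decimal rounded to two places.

0.61

7 → fault, frames (7)
6 → fault, frames (7 6)
7 → hit
5 → fault, frames (7 6 5)
6 → hit
2 → fault, evict 7, frames (6 5 2)
5 → hit
1 → fault, evict 5, frames (6 2 1)
2 → hit
6 → hit
1 → hit
5 → fault, evict 2, frames (6 1 5)
6 → hit
0 → fault, evict 5, frames (6 1 0)
6 → hit
1 → hit
0 → hit
1 → hit
Hits: 11 of 18 references → 11/18 = 0.6111.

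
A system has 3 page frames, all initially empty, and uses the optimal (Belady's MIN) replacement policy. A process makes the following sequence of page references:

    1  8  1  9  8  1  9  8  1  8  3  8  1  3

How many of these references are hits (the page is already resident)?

10

1 -> fault, frames {1}
8 -> fault, frames {1,8}
1 -> hit
9 -> fault, frames {1,8,9}
8 -> hit
1 -> hit
9 -> hit
8 -> hit
1 -> hit
8 -> hit
3 -> fault, evict 9, frames {1,8,3}
8 -> hit
1 -> hit
3 -> hit
Hits: 10.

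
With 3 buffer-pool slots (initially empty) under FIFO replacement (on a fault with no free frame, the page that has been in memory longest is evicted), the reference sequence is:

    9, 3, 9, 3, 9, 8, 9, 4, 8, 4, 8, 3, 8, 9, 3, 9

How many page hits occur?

10

9 -> miss, frames {9}
3 -> miss, frames {9,3}
9 -> hit
3 -> hit
9 -> hit
8 -> miss, frames {9,3,8}
9 -> hit
4 -> miss, evict 9, frames {3,8,4}
8 -> hit
4 -> hit
8 -> hit
3 -> hit
8 -> hit
9 -> miss, evict 3, frames {8,4,9}
3 -> miss, evict 8, frames {4,9,3}
9 -> hit
Hits: 10.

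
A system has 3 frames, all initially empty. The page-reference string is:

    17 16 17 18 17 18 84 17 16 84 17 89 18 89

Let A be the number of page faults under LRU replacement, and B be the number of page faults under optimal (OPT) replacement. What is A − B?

Under LRU: F F . F . . F . F . . F F . → 7 faults.
Under OPT: F F . F . . F . . . . F F . → 6 faults.
A − B = 7 − 6 = 1.

1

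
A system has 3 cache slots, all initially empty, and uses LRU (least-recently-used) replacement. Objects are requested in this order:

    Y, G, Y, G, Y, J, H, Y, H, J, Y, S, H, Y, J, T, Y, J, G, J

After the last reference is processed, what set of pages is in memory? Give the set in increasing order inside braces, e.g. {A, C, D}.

Y -> fault, frames (Y)
G -> fault, frames (Y G)
Y -> hit
G -> hit
Y -> hit
J -> fault, frames (G Y J)
H -> fault, evict G, frames (Y J H)
Y -> hit
H -> hit
J -> hit
Y -> hit
S -> fault, evict H, frames (J Y S)
H -> fault, evict J, frames (Y S H)
Y -> hit
J -> fault, evict S, frames (H Y J)
T -> fault, evict H, frames (Y J T)
Y -> hit
J -> hit
G -> fault, evict T, frames (Y J G)
J -> hit

{G, J, Y}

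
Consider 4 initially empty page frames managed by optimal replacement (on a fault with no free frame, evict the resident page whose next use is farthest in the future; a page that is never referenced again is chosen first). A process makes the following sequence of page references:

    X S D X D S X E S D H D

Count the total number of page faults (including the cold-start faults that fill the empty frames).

5

X -> miss, frames (X)
S -> miss, frames (X S)
D -> miss, frames (X S D)
X -> hit
D -> hit
S -> hit
X -> hit
E -> miss, frames (X S D E)
S -> hit
D -> hit
H -> miss, evict E, frames (X S D H)
D -> hit
Page faults: 5.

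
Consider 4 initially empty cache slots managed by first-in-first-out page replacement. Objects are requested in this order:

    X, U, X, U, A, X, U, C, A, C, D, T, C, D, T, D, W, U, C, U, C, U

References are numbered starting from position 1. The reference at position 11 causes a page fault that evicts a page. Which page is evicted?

X

pos 1: X -> fault, frames [X]
pos 2: U -> fault, frames [X, U]
pos 3: X -> hit
pos 4: U -> hit
pos 5: A -> fault, frames [X, U, A]
pos 6: X -> hit
pos 7: U -> hit
pos 8: C -> fault, frames [X, U, A, C]
pos 9: A -> hit
pos 10: C -> hit
pos 11: D -> fault, evict X, frames [U, A, C, D]
At position 11, page X is evicted.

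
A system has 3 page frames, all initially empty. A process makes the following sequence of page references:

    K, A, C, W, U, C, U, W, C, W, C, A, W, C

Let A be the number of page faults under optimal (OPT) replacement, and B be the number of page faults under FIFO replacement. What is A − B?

Under OPT: F F F F F . . . . . . F . . → 6 faults.
Under FIFO: F F F F F . . . . . . F . F → 7 faults.
A − B = 6 − 7 = -1.

-1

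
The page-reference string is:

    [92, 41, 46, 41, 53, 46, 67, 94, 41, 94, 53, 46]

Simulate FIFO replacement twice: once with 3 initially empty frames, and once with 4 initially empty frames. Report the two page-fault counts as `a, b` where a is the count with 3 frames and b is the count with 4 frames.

3 frames: F F F . F . F F F . F F → 9 faults.
4 frames: F F F . F . F F F . . F → 8 faults.
8 < 9: adding a frame reduced faults, as is typical.

9, 8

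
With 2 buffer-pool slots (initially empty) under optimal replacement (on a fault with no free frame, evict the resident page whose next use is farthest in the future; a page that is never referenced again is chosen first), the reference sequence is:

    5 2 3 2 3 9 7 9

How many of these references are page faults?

5 -> miss, frames [5]
2 -> miss, frames [5, 2]
3 -> miss, evict 5, frames [2, 3]
2 -> hit
3 -> hit
9 -> miss, evict 3, frames [2, 9]
7 -> miss, evict 2, frames [9, 7]
9 -> hit
Page faults: 5.

5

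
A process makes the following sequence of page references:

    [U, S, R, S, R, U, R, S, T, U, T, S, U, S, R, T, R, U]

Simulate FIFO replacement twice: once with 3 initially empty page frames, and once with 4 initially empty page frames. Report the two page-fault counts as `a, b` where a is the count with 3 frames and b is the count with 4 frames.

3 frames: F F F . . . . . F F . F . . F F . F → 9 faults.
4 frames: F F F . . . . . F . . . . . . . . . → 4 faults.
4 < 9: adding a frame reduced faults, as is typical.

9, 4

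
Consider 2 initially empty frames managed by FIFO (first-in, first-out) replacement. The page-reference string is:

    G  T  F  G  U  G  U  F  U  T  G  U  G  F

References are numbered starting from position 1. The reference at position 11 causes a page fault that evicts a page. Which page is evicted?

F

pos 1: G -> fault, frames {G}
pos 2: T -> fault, frames {G,T}
pos 3: F -> fault, evict G, frames {T,F}
pos 4: G -> fault, evict T, frames {F,G}
pos 5: U -> fault, evict F, frames {G,U}
pos 6: G -> hit
pos 7: U -> hit
pos 8: F -> fault, evict G, frames {U,F}
pos 9: U -> hit
pos 10: T -> fault, evict U, frames {F,T}
pos 11: G -> fault, evict F, frames {T,G}
At position 11, page F is evicted.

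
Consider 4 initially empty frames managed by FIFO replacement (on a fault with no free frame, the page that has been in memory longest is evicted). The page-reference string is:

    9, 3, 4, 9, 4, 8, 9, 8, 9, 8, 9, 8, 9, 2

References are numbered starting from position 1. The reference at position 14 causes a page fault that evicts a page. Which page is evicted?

9

pos 1: 9: fault, frames (9)
pos 2: 3: fault, frames (9 3)
pos 3: 4: fault, frames (9 3 4)
pos 4: 9: hit
pos 5: 4: hit
pos 6: 8: fault, frames (9 3 4 8)
pos 7: 9: hit
pos 8: 8: hit
pos 9: 9: hit
pos 10: 8: hit
pos 11: 9: hit
pos 12: 8: hit
pos 13: 9: hit
pos 14: 2: fault, evict 9, frames (3 4 8 2)
At position 14, page 9 is evicted.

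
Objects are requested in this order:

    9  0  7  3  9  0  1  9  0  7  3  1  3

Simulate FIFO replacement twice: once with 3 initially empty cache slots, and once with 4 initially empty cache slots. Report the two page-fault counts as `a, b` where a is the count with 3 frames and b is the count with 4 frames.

9, 10

3 frames: F F F F F F F . . F F . . → 9 faults.
4 frames: F F F F . . F F F F F F . → 10 faults.
10 > 9: adding a frame increased faults — Belady's anomaly.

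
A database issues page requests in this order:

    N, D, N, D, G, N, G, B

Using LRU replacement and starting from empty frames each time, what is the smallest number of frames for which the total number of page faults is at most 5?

f=1: 8 faults
f=2: 5 faults
f=3: 4 faults
f=4: 4 faults
Smallest f with faults ≤ 5 is 2.

2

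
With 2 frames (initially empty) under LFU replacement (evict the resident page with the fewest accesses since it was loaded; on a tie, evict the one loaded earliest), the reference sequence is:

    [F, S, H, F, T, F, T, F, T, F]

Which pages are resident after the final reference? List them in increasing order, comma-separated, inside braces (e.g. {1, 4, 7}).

{F, T}

F → fault, frames [F]
S → fault, frames [F, S]
H → fault, evict F, frames [S, H]
F → fault, evict S, frames [H, F]
T → fault, evict H, frames [F, T]
F → hit
T → hit
F → hit
T → hit
F → hit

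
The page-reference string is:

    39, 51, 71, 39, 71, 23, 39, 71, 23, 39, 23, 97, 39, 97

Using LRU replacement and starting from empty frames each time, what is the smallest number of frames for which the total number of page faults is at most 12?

f=1: 14 faults
f=2: 11 faults
f=3: 5 faults
f=4: 5 faults
f=5: 5 faults
Smallest f with faults ≤ 12 is 2.

2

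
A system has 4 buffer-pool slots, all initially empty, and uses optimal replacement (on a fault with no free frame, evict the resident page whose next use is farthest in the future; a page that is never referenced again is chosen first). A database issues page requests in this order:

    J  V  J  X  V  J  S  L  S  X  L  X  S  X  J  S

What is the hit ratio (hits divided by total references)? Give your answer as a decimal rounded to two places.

0.69

J -> miss, frames {J}
V -> miss, frames {J,V}
J -> hit
X -> miss, frames {J,V,X}
V -> hit
J -> hit
S -> miss, frames {J,V,X,S}
L -> miss, evict V, frames {J,X,S,L}
S -> hit
X -> hit
L -> hit
X -> hit
S -> hit
X -> hit
J -> hit
S -> hit
Hits: 11 of 16 references → 11/16 = 0.6875.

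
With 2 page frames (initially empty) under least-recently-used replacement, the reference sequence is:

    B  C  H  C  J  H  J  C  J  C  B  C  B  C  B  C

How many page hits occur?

B: miss, frames (B)
C: miss, frames (B C)
H: miss, evict B, frames (C H)
C: hit
J: miss, evict H, frames (C J)
H: miss, evict C, frames (J H)
J: hit
C: miss, evict H, frames (J C)
J: hit
C: hit
B: miss, evict J, frames (C B)
C: hit
B: hit
C: hit
B: hit
C: hit
Hits: 9.

9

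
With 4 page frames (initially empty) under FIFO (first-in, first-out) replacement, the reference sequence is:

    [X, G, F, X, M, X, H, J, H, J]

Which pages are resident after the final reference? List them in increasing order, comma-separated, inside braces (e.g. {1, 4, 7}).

X: miss, frames [X]
G: miss, frames [X, G]
F: miss, frames [X, G, F]
X: hit
M: miss, frames [X, G, F, M]
X: hit
H: miss, evict X, frames [G, F, M, H]
J: miss, evict G, frames [F, M, H, J]
H: hit
J: hit

{F, H, J, M}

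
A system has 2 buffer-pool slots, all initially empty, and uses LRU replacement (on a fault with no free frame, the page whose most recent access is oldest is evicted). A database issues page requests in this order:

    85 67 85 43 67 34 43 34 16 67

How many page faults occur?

85 → fault, frames (85)
67 → fault, frames (85 67)
85 → hit
43 → fault, evict 67, frames (85 43)
67 → fault, evict 85, frames (43 67)
34 → fault, evict 43, frames (67 34)
43 → fault, evict 67, frames (34 43)
34 → hit
16 → fault, evict 43, frames (34 16)
67 → fault, evict 34, frames (16 67)
Page faults: 8.

8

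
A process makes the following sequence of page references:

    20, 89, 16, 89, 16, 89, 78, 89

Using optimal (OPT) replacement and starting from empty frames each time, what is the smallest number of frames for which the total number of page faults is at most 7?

f=1: 8 faults
f=2: 4 faults
f=3: 4 faults
f=4: 4 faults
Smallest f with faults ≤ 7 is 2.

2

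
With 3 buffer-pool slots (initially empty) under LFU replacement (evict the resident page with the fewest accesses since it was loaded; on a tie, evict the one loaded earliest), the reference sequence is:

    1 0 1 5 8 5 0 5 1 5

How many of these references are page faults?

5

1 -> miss, frames (1)
0 -> miss, frames (1 0)
1 -> hit
5 -> miss, frames (1 0 5)
8 -> miss, evict 0, frames (1 5 8)
5 -> hit
0 -> miss, evict 8, frames (1 5 0)
5 -> hit
1 -> hit
5 -> hit
Page faults: 5.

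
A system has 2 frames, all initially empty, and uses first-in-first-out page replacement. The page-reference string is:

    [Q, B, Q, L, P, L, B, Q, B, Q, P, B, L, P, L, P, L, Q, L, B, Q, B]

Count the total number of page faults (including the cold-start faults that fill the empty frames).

Q: fault, frames (Q)
B: fault, frames (Q B)
Q: hit
L: fault, evict Q, frames (B L)
P: fault, evict B, frames (L P)
L: hit
B: fault, evict L, frames (P B)
Q: fault, evict P, frames (B Q)
B: hit
Q: hit
P: fault, evict B, frames (Q P)
B: fault, evict Q, frames (P B)
L: fault, evict P, frames (B L)
P: fault, evict B, frames (L P)
L: hit
P: hit
L: hit
Q: fault, evict L, frames (P Q)
L: fault, evict P, frames (Q L)
B: fault, evict Q, frames (L B)
Q: fault, evict L, frames (B Q)
B: hit
Page faults: 14.

14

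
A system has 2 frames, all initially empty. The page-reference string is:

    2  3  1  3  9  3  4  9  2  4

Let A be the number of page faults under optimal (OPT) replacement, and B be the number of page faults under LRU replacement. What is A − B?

Under OPT: F F F . F . F . F . → 6 faults.
Under LRU: F F F . F . F F F F → 8 faults.
A − B = 6 − 8 = -2.

-2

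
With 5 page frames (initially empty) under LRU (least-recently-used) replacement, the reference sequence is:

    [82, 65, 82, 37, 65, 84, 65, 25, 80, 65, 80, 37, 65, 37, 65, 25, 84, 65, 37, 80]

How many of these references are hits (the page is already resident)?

14

82 → miss, frames {82}
65 → miss, frames {82,65}
82 → hit
37 → miss, frames {65,82,37}
65 → hit
84 → miss, frames {82,37,65,84}
65 → hit
25 → miss, frames {82,37,84,65,25}
80 → miss, evict 82, frames {37,84,65,25,80}
65 → hit
80 → hit
37 → hit
65 → hit
37 → hit
65 → hit
25 → hit
84 → hit
65 → hit
37 → hit
80 → hit
Hits: 14.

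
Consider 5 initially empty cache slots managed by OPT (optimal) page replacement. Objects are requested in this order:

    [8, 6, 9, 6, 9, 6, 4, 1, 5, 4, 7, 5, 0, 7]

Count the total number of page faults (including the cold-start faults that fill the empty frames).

8

8: fault, frames {8}
6: fault, frames {8,6}
9: fault, frames {8,6,9}
6: hit
9: hit
6: hit
4: fault, frames {8,6,9,4}
1: fault, frames {8,6,9,4,1}
5: fault, evict 1, frames {8,6,9,4,5}
4: hit
7: fault, evict 4, frames {8,6,9,5,7}
5: hit
0: fault, evict 5, frames {8,6,9,7,0}
7: hit
Page faults: 8.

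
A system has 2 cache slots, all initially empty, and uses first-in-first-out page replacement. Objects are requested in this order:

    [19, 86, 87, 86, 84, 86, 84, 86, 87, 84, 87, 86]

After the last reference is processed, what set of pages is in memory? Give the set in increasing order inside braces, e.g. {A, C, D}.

{84, 86}

19 -> miss, frames [19]
86 -> miss, frames [19, 86]
87 -> miss, evict 19, frames [86, 87]
86 -> hit
84 -> miss, evict 86, frames [87, 84]
86 -> miss, evict 87, frames [84, 86]
84 -> hit
86 -> hit
87 -> miss, evict 84, frames [86, 87]
84 -> miss, evict 86, frames [87, 84]
87 -> hit
86 -> miss, evict 87, frames [84, 86]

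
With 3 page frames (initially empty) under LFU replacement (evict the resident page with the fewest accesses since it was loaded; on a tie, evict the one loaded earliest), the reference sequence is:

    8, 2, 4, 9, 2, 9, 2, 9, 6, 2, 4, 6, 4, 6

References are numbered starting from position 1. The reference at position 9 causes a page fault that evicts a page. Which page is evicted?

4

pos 1: 8: miss, frames (8)
pos 2: 2: miss, frames (8 2)
pos 3: 4: miss, frames (8 2 4)
pos 4: 9: miss, evict 8, frames (2 4 9)
pos 5: 2: hit
pos 6: 9: hit
pos 7: 2: hit
pos 8: 9: hit
pos 9: 6: miss, evict 4, frames (2 9 6)
At position 9, page 4 is evicted.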